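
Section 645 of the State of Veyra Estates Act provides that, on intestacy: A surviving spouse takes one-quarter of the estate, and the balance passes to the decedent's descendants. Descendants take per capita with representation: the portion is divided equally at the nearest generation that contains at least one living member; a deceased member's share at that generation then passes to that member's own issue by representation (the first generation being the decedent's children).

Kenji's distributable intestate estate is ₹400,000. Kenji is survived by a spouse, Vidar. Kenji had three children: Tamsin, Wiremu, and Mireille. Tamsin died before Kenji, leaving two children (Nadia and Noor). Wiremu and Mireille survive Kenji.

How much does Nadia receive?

Vidar takes one-quarter of ₹400,000 = ₹100,000. The remaining ₹300,000 passes to the descendants.
The descendants' portion (₹300,000) is divided into 3 shares of ₹100,000: Wiremu and Mireille each take ₹100,000; Tamsin's ₹100,000 share passes to Tamsin's issue.
Tamsin's share (₹100,000) is divided into 2 shares of ₹50,000: Nadia and Noor each take ₹50,000.

Nadia receives ₹50,000.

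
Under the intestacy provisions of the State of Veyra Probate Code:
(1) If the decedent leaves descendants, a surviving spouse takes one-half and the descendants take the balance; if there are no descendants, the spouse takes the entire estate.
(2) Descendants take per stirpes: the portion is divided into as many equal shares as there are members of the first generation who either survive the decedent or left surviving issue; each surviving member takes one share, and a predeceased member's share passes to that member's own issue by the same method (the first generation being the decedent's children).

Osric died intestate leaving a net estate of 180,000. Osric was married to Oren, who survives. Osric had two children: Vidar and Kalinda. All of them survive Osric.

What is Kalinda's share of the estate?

Kalinda receives 45,000.

Oren takes one-half of 180,000 = 90,000. The remaining 90,000 passes to the descendants.
The descendants' portion (90,000) is divided into 2 shares of 45,000: Vidar and Kalinda each take 45,000.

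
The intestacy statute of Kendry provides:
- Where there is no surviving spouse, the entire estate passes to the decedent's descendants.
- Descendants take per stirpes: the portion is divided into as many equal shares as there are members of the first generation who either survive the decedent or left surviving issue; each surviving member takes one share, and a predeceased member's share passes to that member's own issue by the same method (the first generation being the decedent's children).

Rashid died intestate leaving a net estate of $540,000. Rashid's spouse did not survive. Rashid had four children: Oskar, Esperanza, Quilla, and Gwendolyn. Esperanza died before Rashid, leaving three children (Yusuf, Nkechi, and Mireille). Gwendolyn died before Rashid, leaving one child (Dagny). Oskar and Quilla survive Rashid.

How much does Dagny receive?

Dagny receives $135,000.

The entire $540,000 passes to the descendants.
That amount ($540,000) is divided into 4 shares of $135,000: Oskar and Quilla each take $135,000; Esperanza's $135,000 share passes to Esperanza's issue; Gwendolyn's $135,000 share passes to Gwendolyn's issue.
Esperanza's share ($135,000) is divided into 3 shares of $45,000: Yusuf, Nkechi, and Mireille each take $45,000.
Gwendolyn's share ($135,000) passes entirely to Dagny.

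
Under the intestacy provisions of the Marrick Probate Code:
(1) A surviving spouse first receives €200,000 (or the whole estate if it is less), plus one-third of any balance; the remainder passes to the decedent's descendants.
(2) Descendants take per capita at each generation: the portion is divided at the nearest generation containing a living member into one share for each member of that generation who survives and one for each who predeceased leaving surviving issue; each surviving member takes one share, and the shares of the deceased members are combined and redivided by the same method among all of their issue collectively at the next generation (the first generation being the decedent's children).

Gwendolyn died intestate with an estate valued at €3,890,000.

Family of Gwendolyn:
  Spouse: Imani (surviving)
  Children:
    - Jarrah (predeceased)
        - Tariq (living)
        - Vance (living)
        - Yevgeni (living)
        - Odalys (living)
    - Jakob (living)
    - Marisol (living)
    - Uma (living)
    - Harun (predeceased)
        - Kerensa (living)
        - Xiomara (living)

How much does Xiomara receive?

Xiomara receives €164,000.

Imani first takes €200,000, leaving a balance of €3,690,000. Imani then takes one-third of the balance (€1,230,000), for a total of €1,430,000. The remaining €2,460,000 passes to the descendants.
The descendants' portion (€2,460,000) is divided at the children's generation into 5 shares of €492,000. Jakob, Marisol, and Uma each take €492,000. The 2 shares of the deceased (Jarrah and Harun) are combined into a pool of €984,000.
That pool (€984,000) is divided at the grandchildren's generation equally among Tariq, Vance, Yevgeni, Odalys, Kerensa, and Xiomara: €164,000 each.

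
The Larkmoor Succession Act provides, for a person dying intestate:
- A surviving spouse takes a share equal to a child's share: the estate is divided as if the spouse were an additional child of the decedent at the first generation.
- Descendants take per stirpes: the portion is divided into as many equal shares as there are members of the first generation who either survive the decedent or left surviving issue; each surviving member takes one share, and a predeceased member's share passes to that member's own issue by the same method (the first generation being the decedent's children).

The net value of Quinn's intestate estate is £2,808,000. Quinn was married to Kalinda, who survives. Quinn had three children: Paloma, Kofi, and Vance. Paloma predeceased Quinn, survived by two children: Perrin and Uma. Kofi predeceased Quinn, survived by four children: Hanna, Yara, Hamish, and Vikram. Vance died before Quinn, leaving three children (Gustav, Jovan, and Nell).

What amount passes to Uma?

The spouse counts as an additional share at the children's level, so there are 4 primary shares of £702,000. Kalinda takes one such share (£702,000).
The children's combined portion (£2,106,000) is divided into 3 shares of £702,000: Paloma's £702,000 share passes to Paloma's issue; Kofi's £702,000 share passes to Kofi's issue; Vance's £702,000 share passes to Vance's issue.
Paloma's share (£702,000) is divided into 2 shares of £351,000: Perrin and Uma each take £351,000.
Kofi's share (£702,000) is divided into 4 shares of £175,500: Hanna, Yara, Hamish, and Vikram each take £175,500.
Vance's share (£702,000) is divided into 3 shares of £234,000: Gustav, Jovan, and Nell each take £234,000.

Uma receives £351,000.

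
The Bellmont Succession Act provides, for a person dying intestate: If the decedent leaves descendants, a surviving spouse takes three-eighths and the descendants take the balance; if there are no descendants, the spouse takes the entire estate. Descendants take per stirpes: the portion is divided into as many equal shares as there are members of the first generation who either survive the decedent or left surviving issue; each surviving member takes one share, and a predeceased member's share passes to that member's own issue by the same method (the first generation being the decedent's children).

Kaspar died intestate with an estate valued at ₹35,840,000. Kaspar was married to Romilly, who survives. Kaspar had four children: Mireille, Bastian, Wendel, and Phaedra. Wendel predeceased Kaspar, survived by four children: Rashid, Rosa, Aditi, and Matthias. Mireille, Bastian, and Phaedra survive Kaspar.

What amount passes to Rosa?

Romilly takes three-eighths of ₹35,840,000 = ₹13,440,000. The remaining ₹22,400,000 passes to the descendants.
The descendants' portion (₹22,400,000) is divided into 4 shares of ₹5,600,000: Mireille, Bastian, and Phaedra each take ₹5,600,000; Wendel's ₹5,600,000 share passes to Wendel's issue.
Wendel's share (₹5,600,000) is divided into 4 shares of ₹1,400,000: Rashid, Rosa, Aditi, and Matthias each take ₹1,400,000.

Rosa receives ₹1,400,000.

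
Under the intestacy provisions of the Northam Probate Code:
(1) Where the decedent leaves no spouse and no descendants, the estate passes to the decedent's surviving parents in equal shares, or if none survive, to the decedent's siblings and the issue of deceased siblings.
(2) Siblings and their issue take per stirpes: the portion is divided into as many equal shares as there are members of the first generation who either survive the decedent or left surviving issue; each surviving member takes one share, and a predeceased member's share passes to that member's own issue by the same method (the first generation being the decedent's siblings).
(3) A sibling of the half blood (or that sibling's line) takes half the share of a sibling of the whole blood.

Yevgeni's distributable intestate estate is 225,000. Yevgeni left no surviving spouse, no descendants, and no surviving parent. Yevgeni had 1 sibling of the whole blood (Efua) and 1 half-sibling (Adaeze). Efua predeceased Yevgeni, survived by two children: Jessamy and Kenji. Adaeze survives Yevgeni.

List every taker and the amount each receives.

The entire 225,000 passes to the siblings and their issue.
Counting each half-blood sibling's line as half a unit, there are 3/2 units in 225,000, so one unit is 150,000. Whole-blood lines (Efua) take 150,000 each; half-blood lines (Adaeze) take 75,000 each.
Efua's share (150,000) is divided into 2 shares of 75,000: Jessamy and Kenji each take 75,000.

Adaeze: 75,000; Jessamy: 75,000; Kenji: 75,000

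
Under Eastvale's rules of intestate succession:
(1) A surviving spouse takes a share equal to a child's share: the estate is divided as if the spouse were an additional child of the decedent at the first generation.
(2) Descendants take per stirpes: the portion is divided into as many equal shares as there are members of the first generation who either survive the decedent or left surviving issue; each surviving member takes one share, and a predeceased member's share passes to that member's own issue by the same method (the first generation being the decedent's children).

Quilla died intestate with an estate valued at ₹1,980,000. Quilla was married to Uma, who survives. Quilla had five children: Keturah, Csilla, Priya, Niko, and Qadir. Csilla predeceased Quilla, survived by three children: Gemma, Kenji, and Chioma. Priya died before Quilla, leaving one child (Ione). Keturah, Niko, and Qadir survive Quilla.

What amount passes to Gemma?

The spouse counts as an additional share at the children's level, so there are 6 primary shares of ₹330,000. Uma takes one such share (₹330,000).
The children's combined portion (₹1,650,000) is divided into 5 shares of ₹330,000: Keturah, Niko, and Qadir each take ₹330,000; Csilla's ₹330,000 share passes to Csilla's issue; Priya's ₹330,000 share passes to Priya's issue.
Csilla's share (₹330,000) is divided into 3 shares of ₹110,000: Gemma, Kenji, and Chioma each take ₹110,000.
Priya's share (₹330,000) passes entirely to Ione.

Gemma receives ₹110,000.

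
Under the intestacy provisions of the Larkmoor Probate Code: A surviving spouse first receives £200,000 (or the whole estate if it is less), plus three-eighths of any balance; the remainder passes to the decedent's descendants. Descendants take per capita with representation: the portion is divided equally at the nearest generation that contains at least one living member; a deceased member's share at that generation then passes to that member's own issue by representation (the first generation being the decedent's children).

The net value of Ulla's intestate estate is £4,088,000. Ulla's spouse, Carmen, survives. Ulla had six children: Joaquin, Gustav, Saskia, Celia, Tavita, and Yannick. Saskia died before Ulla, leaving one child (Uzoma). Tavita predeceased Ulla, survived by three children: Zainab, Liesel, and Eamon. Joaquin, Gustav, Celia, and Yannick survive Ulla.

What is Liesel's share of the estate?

Carmen first takes £200,000, leaving a balance of £3,888,000. Carmen then takes three-eighths of the balance (£1,458,000), for a total of £1,658,000. The remaining £2,430,000 passes to the descendants.
The descendants' portion (£2,430,000) is divided into 6 shares of £405,000: Joaquin, Gustav, Celia, and Yannick each take £405,000; Saskia's £405,000 share passes to Saskia's issue; Tavita's £405,000 share passes to Tavita's issue.
Saskia's share (£405,000) passes entirely to Uzoma.
Tavita's share (£405,000) is divided into 3 shares of £135,000: Zainab, Liesel, and Eamon each take £135,000.

Liesel receives £135,000.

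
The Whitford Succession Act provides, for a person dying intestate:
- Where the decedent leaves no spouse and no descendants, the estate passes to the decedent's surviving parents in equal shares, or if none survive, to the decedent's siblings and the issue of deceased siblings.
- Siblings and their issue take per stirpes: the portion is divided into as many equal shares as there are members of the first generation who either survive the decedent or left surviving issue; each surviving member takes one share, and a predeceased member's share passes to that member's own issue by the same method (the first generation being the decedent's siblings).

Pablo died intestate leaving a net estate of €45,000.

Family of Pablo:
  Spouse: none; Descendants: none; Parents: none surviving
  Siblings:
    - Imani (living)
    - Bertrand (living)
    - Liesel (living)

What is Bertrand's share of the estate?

The entire €45,000 passes to the siblings and their issue.
That amount (€45,000) is divided into 3 shares of €15,000: Imani, Bertrand, and Liesel each take €15,000.

Bertrand receives €15,000.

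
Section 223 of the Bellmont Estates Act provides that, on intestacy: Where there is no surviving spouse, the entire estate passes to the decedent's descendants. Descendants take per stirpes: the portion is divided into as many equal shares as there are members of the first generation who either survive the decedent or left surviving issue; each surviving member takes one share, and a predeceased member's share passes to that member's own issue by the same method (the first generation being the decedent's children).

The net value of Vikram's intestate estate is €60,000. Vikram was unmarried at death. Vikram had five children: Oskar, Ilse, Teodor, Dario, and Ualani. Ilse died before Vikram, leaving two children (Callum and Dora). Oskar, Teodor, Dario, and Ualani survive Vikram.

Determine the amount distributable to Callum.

Callum receives €6,000.

The entire €60,000 passes to the descendants.
That amount (€60,000) is divided into 5 shares of €12,000: Oskar, Teodor, Dario, and Ualani each take €12,000; Ilse's €12,000 share passes to Ilse's issue.
Ilse's share (€12,000) is divided into 2 shares of €6,000: Callum and Dora each take €6,000.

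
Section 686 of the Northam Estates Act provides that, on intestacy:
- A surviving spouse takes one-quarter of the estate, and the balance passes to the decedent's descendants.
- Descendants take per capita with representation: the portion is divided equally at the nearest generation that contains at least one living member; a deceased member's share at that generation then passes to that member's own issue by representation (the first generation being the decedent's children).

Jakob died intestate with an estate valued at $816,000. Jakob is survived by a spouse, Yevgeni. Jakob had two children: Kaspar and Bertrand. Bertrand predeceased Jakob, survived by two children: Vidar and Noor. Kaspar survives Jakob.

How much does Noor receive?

Yevgeni takes one-quarter of $816,000 = $204,000. The remaining $612,000 passes to the descendants.
The descendants' portion ($612,000) is divided into 2 shares of $306,000: Kaspar takes $306,000; Bertrand's $306,000 share passes to Bertrand's issue.
Bertrand's share ($306,000) is divided into 2 shares of $153,000: Vidar and Noor each take $153,000.

Noor receives $153,000.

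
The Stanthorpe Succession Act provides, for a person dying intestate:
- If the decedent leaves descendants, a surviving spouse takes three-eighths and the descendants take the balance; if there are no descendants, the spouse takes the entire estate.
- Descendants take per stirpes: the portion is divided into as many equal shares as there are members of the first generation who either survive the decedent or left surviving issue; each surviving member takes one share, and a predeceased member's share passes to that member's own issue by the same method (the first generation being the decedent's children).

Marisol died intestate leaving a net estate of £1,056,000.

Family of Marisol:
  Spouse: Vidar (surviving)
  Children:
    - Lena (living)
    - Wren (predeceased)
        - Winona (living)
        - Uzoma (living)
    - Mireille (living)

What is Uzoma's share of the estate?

Vidar takes three-eighths of £1,056,000 = £396,000. The remaining £660,000 passes to the descendants.
The descendants' portion (£660,000) is divided into 3 shares of £220,000: Lena and Mireille each take £220,000; Wren's £220,000 share passes to Wren's issue.
Wren's share (£220,000) is divided into 2 shares of £110,000: Winona and Uzoma each take £110,000.

Uzoma receives £110,000.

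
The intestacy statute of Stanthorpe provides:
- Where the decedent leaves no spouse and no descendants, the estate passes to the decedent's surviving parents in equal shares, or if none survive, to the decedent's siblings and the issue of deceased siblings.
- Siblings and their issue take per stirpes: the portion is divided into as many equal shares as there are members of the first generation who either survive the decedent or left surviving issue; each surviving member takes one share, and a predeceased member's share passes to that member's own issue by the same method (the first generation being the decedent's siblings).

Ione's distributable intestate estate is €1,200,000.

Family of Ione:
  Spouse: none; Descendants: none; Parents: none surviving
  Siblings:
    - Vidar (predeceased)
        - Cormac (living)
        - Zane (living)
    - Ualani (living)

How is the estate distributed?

The entire €1,200,000 passes to the siblings and their issue.
That amount (€1,200,000) is divided into 2 shares of €600,000: Ualani takes €600,000; Vidar's €600,000 share passes to Vidar's issue.
Vidar's share (€600,000) is divided into 2 shares of €300,000: Cormac and Zane each take €300,000.

Cormac: €300,000; Zane: €300,000; Ualani: €600,000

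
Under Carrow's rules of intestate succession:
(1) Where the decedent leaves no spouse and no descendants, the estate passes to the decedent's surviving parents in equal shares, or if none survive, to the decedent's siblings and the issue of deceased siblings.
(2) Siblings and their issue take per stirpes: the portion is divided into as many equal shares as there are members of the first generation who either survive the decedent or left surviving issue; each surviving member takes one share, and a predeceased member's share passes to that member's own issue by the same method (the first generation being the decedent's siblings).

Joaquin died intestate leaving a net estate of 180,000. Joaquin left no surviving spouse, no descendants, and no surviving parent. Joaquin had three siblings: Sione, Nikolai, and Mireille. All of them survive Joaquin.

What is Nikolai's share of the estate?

The entire 180,000 passes to the siblings and their issue.
That amount (180,000) is divided into 3 shares of 60,000: Sione, Nikolai, and Mireille each take 60,000.

Nikolai receives 60,000.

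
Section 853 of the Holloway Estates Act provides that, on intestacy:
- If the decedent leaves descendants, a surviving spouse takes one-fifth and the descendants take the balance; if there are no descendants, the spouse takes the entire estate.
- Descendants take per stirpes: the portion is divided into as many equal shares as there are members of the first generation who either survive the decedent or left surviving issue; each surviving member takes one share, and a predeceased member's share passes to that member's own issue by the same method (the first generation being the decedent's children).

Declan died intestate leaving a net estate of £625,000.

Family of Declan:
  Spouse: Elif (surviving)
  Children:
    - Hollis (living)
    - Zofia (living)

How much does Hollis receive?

Hollis receives £250,000.

Elif takes one-fifth of £625,000 = £125,000. The remaining £500,000 passes to the descendants.
The descendants' portion (£500,000) is divided into 2 shares of £250,000: Hollis and Zofia each take £250,000.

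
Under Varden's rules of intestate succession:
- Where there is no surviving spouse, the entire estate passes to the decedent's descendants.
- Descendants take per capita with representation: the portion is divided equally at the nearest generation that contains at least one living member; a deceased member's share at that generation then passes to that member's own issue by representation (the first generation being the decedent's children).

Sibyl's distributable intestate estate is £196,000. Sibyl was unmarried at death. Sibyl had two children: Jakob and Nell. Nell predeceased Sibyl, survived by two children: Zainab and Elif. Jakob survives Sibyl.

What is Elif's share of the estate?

The entire £196,000 passes to the descendants.
That amount (£196,000) is divided into 2 shares of £98,000: Jakob takes £98,000; Nell's £98,000 share passes to Nell's issue.
Nell's share (£98,000) is divided into 2 shares of £49,000: Zainab and Elif each take £49,000.

Elif receives £49,000.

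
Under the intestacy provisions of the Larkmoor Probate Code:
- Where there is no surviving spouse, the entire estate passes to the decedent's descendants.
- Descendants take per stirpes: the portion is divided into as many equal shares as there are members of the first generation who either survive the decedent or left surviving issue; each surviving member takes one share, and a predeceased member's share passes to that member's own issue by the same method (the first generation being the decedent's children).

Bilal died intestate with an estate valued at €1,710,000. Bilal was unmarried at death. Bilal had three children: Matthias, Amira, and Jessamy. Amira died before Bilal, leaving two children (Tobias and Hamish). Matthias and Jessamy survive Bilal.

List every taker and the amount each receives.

Matthias: €570,000; Tobias: €285,000; Hamish: €285,000; Jessamy: €570,000

The entire €1,710,000 passes to the descendants.
That amount (€1,710,000) is divided into 3 shares of €570,000: Matthias and Jessamy each take €570,000; Amira's €570,000 share passes to Amira's issue.
Amira's share (€570,000) is divided into 2 shares of €285,000: Tobias and Hamish each take €285,000.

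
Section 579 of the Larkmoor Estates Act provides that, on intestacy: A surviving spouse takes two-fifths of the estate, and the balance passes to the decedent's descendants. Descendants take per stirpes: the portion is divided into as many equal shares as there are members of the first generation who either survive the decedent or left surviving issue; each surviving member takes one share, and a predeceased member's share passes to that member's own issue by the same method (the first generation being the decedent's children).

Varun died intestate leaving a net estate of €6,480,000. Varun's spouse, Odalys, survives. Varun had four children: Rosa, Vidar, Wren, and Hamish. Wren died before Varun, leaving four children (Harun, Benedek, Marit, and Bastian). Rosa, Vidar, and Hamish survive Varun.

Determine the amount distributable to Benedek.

Odalys takes two-fifths of €6,480,000 = €2,592,000. The remaining €3,888,000 passes to the descendants.
The descendants' portion (€3,888,000) is divided into 4 shares of €972,000: Rosa, Vidar, and Hamish each take €972,000; Wren's €972,000 share passes to Wren's issue.
Wren's share (€972,000) is divided into 4 shares of €243,000: Harun, Benedek, Marit, and Bastian each take €243,000.

Benedek receives €243,000.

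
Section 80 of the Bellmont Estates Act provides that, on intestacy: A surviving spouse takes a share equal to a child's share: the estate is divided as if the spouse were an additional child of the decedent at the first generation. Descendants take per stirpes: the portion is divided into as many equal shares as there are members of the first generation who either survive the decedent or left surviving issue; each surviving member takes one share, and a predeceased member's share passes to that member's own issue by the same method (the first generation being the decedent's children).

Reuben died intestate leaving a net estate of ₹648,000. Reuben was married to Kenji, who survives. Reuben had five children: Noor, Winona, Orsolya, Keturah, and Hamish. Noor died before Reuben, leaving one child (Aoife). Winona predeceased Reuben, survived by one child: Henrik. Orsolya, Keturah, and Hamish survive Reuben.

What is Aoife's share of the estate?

Aoife receives ₹108,000.

The spouse counts as an additional share at the children's level, so there are 6 primary shares of ₹108,000. Kenji takes one such share (₹108,000).
The children's combined portion (₹540,000) is divided into 5 shares of ₹108,000: Orsolya, Keturah, and Hamish each take ₹108,000; Noor's ₹108,000 share passes to Noor's issue; Winona's ₹108,000 share passes to Winona's issue.
Noor's share (₹108,000) passes entirely to Aoife.
Winona's share (₹108,000) passes entirely to Henrik.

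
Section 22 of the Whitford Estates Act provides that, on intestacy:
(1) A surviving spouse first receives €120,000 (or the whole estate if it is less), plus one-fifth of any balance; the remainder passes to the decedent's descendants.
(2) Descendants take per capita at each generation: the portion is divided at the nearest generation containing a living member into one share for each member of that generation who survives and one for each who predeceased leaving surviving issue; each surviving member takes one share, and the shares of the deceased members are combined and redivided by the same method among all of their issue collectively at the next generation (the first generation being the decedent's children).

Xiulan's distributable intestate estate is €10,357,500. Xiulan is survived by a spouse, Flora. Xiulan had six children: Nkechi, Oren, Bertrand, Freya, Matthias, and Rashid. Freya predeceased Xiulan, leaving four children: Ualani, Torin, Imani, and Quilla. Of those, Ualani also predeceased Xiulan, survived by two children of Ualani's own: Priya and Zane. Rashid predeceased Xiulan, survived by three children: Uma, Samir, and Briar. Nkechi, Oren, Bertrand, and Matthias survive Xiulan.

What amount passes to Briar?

Flora first takes €120,000, leaving a balance of €10,237,500. Flora then takes one-fifth of the balance (€2,047,500), for a total of €2,167,500. The remaining €8,190,000 passes to the descendants.
The descendants' portion (€8,190,000) is divided at the children's generation into 6 shares of €1,365,000. Nkechi, Oren, Bertrand, and Matthias each take €1,365,000. The 2 shares of the deceased (Freya and Rashid) are combined into a pool of €2,730,000.
That pool (€2,730,000) is divided at the grandchildren's generation into 7 shares of €390,000. Torin, Imani, Quilla, Uma, Samir, and Briar each take €390,000. The remaining share for the deceased Ualani (€390,000) is carried to the next generation.
That pool (€390,000) is divided at the great-grandchildren's generation equally among Priya and Zane: €195,000 each.

Briar receives €390,000.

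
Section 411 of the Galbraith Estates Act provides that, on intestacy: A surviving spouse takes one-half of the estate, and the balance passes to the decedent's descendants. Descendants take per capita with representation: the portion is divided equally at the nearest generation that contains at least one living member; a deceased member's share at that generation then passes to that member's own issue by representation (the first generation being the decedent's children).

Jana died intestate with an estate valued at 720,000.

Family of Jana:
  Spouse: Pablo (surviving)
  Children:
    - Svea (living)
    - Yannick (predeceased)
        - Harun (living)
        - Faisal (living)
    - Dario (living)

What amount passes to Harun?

Pablo takes one-half of 720,000 = 360,000. The remaining 360,000 passes to the descendants.
The descendants' portion (360,000) is divided into 3 shares of 120,000: Svea and Dario each take 120,000; Yannick's 120,000 share passes to Yannick's issue.
Yannick's share (120,000) is divided into 2 shares of 60,000: Harun and Faisal each take 60,000.

Harun receives 60,000.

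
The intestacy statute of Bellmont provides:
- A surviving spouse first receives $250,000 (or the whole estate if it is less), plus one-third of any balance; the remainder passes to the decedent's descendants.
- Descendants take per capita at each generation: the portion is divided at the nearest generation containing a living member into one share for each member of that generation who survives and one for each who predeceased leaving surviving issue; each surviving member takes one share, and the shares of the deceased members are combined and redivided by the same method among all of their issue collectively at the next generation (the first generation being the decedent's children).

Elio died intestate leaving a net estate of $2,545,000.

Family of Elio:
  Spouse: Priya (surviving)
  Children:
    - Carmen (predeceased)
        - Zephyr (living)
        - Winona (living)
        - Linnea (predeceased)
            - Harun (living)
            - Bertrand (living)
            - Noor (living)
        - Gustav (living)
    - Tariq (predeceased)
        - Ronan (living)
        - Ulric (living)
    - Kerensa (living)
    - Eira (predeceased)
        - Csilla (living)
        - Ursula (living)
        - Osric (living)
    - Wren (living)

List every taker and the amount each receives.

Priya first takes $250,000, leaving a balance of $2,295,000. Priya then takes one-third of the balance ($765,000), for a total of $1,015,000. The remaining $1,530,000 passes to the descendants.
The descendants' portion ($1,530,000) is divided at the children's generation into 5 shares of $306,000. Kerensa and Wren each take $306,000. The 3 shares of the deceased (Carmen, Tariq, and Eira) are combined into a pool of $918,000.
That pool ($918,000) is divided at the grandchildren's generation into 9 shares of $102,000. Zephyr, Winona, Gustav, Ronan, Ulric, Csilla, Ursula, and Osric each take $102,000. The remaining share for the deceased Linnea ($102,000) is carried to the next generation.
That pool ($102,000) is divided at the great-grandchildren's generation equally among Harun, Bertrand, and Noor: $34,000 each.

Priya: $1,015,000; Zephyr: $102,000; Winona: $102,000; Harun: $34,000; Bertrand: $34,000; Noor: $34,000; Gustav: $102,000; Ronan: $102,000; Ulric: $102,000; Kerensa: $306,000; Csilla: $102,000; Ursula: $102,000; Osric: $102,000; Wren: $306,000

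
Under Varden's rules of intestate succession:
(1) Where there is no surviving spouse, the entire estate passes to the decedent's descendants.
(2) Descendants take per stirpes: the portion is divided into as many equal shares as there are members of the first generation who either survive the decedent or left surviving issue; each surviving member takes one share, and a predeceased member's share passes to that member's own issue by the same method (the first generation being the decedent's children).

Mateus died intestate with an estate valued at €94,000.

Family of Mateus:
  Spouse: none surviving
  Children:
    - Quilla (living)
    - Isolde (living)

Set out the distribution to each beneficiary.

The entire €94,000 passes to the descendants.
That amount (€94,000) is divided into 2 shares of €47,000: Quilla and Isolde each take €47,000.

Quilla: €47,000; Isolde: €47,000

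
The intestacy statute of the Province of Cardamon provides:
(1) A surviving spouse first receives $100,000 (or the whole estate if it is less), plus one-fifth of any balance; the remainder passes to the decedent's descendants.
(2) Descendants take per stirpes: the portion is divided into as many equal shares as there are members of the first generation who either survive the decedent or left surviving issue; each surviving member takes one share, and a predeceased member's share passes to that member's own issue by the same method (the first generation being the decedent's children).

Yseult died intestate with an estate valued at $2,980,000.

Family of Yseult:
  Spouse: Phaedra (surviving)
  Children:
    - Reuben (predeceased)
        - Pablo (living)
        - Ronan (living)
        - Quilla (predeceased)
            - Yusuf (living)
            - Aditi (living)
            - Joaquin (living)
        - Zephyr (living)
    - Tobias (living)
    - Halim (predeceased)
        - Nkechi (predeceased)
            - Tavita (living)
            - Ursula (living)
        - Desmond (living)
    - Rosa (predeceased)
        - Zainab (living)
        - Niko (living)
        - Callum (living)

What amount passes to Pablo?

Phaedra first takes $100,000, leaving a balance of $2,880,000. Phaedra then takes one-fifth of the balance ($576,000), for a total of $676,000. The remaining $2,304,000 passes to the descendants.
The descendants' portion ($2,304,000) is divided into 4 shares of $576,000: Tobias takes $576,000; Reuben's $576,000 share passes to Reuben's issue; Halim's $576,000 share passes to Halim's issue; Rosa's $576,000 share passes to Rosa's issue.
Reuben's share ($576,000) is divided into 4 shares of $144,000: Pablo, Ronan, and Zephyr each take $144,000; Quilla's $144,000 share passes to Quilla's issue.
Quilla's share ($144,000) is divided into 3 shares of $48,000: Yusuf, Aditi, and Joaquin each take $48,000.
Halim's share ($576,000) is divided into 2 shares of $288,000: Desmond takes $288,000; Nkechi's $288,000 share passes to Nkechi's issue.
Nkechi's share ($288,000) is divided into 2 shares of $144,000: Tavita and Ursula each take $144,000.
Rosa's share ($576,000) is divided into 3 shares of $192,000: Zainab, Niko, and Callum each take $192,000.

Pablo receives $144,000.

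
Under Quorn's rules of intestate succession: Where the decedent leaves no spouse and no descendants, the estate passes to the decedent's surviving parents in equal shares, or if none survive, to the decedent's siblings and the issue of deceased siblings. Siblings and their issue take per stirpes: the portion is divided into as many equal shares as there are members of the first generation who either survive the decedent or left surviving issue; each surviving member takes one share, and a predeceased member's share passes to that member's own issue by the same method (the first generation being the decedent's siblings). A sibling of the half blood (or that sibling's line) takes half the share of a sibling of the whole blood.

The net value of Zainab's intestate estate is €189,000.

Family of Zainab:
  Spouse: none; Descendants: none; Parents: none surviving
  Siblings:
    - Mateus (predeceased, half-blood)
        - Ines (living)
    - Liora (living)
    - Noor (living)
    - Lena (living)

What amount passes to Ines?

Ines receives €27,000.

The entire €189,000 passes to the siblings and their issue.
Counting each half-blood sibling's line as half a unit, there are 7/2 units in €189,000, so one unit is €54,000. Whole-blood lines (Liora, Noor, and Lena) take €54,000 each; half-blood lines (Mateus) take €27,000 each.
Mateus's share (€27,000) passes entirely to Ines.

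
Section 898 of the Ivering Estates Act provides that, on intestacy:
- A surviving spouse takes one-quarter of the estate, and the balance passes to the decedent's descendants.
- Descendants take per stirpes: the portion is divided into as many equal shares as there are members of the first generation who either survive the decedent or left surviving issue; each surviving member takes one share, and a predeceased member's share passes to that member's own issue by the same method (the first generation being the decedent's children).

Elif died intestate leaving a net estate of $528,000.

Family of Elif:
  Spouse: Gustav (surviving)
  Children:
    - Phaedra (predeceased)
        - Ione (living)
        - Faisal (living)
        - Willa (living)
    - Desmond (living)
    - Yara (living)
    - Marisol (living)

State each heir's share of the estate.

Gustav: $132,000; Ione: $33,000; Faisal: $33,000; Willa: $33,000; Desmond: $99,000; Yara: $99,000; Marisol: $99,000

Gustav takes one-quarter of $528,000 = $132,000. The remaining $396,000 passes to the descendants.
The descendants' portion ($396,000) is divided into 4 shares of $99,000: Desmond, Yara, and Marisol each take $99,000; Phaedra's $99,000 share passes to Phaedra's issue.
Phaedra's share ($99,000) is divided into 3 shares of $33,000: Ione, Faisal, and Willa each take $33,000.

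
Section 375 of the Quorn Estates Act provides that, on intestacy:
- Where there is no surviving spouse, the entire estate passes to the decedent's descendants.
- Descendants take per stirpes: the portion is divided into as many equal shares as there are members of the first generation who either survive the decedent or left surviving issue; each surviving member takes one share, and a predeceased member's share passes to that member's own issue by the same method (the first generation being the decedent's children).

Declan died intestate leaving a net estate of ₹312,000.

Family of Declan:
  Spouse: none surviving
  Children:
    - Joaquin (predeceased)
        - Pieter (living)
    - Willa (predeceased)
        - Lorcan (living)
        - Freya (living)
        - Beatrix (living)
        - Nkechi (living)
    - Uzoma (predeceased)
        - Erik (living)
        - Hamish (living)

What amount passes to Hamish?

The entire ₹312,000 passes to the descendants.
That amount (₹312,000) is divided into 3 shares of ₹104,000: Joaquin's ₹104,000 share passes to Joaquin's issue; Willa's ₹104,000 share passes to Willa's issue; Uzoma's ₹104,000 share passes to Uzoma's issue.
Joaquin's share (₹104,000) passes entirely to Pieter.
Willa's share (₹104,000) is divided into 4 shares of ₹26,000: Lorcan, Freya, Beatrix, and Nkechi each take ₹26,000.
Uzoma's share (₹104,000) is divided into 2 shares of ₹52,000: Erik and Hamish each take ₹52,000.

Hamish receives ₹52,000.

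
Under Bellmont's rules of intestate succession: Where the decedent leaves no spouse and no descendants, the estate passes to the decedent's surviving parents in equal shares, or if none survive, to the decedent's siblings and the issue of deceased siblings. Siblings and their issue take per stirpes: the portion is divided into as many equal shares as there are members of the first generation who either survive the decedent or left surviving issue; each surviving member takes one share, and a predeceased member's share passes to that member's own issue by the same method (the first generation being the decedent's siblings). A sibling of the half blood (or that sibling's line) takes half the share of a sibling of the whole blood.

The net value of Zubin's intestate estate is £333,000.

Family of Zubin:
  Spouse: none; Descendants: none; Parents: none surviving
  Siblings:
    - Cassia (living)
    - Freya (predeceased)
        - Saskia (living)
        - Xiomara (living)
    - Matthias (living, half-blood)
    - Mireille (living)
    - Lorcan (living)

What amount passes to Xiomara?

Xiomara receives £37,000.

The entire £333,000 passes to the siblings and their issue.
Counting each half-blood sibling's line as half a unit, there are 9/2 units in £333,000, so one unit is £74,000. Whole-blood lines (Cassia, Freya, Mireille, and Lorcan) take £74,000 each; half-blood lines (Matthias) take £37,000 each.
Freya's share (£74,000) is divided into 2 shares of £37,000: Saskia and Xiomara each take £37,000.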